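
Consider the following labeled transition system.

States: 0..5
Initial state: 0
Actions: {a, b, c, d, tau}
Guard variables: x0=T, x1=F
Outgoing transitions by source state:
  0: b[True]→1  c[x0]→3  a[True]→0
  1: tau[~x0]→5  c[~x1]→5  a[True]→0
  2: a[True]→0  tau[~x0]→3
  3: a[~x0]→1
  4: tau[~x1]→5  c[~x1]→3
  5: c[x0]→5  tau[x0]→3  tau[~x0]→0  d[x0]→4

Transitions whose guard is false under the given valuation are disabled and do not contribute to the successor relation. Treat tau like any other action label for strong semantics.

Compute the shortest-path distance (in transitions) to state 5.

Answer: 2

Trace:
Layered search for 5:
  L0 = {0}
  L1 = {1,3}
  L2 = {5}
5 enters at depth 2; path b·c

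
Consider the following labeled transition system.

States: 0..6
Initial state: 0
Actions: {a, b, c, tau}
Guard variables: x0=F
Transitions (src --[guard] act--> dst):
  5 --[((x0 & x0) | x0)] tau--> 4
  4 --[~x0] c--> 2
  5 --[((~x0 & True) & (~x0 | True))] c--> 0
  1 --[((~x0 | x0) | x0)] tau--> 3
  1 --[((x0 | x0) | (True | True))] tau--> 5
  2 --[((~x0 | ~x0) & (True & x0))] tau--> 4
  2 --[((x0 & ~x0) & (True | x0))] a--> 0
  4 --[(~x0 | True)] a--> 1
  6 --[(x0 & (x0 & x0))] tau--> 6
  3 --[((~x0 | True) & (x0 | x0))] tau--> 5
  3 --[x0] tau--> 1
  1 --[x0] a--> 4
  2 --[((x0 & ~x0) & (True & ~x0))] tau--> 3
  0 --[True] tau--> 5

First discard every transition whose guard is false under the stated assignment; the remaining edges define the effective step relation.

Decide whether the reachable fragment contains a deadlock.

Answer: DEADLOCK-FREE

Analysis:
Reach set: {0,5}
  0: tau→5  [1 exit(s)]
  5: c→0  [1 exit(s)]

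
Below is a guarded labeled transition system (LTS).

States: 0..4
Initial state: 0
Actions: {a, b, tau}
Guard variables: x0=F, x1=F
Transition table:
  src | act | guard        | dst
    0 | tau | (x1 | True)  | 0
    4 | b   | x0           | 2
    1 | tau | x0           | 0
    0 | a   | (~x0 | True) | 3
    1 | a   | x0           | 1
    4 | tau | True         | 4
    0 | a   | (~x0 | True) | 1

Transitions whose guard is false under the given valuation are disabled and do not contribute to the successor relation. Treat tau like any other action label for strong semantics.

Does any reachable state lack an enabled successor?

Answer: DEADLOCK at state 1

Trace:
R = {0,1,3}
  0: a→1  a→3  tau→0  [deg 3]
  1: ∅  [deadlock]
  3: ∅  [deadlock]
trace reaching 1: a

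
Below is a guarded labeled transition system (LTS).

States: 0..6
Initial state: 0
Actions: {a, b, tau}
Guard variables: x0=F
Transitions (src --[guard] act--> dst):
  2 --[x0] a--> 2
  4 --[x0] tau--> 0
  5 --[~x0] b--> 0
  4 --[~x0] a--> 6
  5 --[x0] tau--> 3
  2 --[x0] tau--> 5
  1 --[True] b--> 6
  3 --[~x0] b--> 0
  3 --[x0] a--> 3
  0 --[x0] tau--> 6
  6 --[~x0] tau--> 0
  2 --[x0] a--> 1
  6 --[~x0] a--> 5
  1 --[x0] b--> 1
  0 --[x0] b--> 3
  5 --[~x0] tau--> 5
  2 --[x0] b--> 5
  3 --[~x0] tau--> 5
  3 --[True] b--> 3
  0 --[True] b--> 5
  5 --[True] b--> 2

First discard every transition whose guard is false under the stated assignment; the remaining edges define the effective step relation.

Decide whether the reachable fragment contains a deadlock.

R = {0,2,5}
  0: b→5  [1 out]
  2: ∅  [no exit]
  5: b→0  b→2  tau→5  [3 out]
witness 2: b·b

Answer: DEADLOCK at state 2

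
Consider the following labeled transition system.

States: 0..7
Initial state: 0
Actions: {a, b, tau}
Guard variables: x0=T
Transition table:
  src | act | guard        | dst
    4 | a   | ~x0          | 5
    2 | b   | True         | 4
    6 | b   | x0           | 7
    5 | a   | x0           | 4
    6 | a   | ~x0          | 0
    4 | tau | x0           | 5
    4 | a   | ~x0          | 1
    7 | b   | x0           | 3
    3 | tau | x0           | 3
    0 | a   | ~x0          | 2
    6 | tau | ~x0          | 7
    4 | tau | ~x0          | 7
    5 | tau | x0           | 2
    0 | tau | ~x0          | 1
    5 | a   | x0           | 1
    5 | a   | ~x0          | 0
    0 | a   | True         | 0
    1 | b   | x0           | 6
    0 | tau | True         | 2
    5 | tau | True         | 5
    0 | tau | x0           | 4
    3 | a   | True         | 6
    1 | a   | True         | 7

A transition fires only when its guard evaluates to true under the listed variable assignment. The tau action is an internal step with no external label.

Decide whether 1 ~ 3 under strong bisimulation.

Refine partition for ~:
  π0 = {{0,1,2,3,4,5,6,7}}
  π1 = {{0,3,5},{1},{2,6,7},{4}}
  π2 = {{0},{1},{2},{3},{4},{5},{6},{7}}
8 equivalence class(es) (converged in 3)
1∈{1}, 3∈{3}

Answer: NOT BISIMILAR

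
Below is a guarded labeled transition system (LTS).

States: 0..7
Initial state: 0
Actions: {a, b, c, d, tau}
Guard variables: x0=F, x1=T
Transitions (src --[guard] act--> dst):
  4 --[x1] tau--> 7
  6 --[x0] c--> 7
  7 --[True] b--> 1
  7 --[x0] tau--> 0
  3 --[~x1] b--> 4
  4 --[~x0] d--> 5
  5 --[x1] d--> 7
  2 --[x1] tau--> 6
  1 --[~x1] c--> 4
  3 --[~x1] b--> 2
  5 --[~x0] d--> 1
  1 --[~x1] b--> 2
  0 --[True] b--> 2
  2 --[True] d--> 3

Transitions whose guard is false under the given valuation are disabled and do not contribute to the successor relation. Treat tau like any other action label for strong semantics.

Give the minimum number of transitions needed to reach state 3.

Answer: 2

Analysis:
BFS to 3:
  Layer 0: {0}
  Layer 1: {2}
  Layer 2: {3,6}
3 enters at depth 2; path b·d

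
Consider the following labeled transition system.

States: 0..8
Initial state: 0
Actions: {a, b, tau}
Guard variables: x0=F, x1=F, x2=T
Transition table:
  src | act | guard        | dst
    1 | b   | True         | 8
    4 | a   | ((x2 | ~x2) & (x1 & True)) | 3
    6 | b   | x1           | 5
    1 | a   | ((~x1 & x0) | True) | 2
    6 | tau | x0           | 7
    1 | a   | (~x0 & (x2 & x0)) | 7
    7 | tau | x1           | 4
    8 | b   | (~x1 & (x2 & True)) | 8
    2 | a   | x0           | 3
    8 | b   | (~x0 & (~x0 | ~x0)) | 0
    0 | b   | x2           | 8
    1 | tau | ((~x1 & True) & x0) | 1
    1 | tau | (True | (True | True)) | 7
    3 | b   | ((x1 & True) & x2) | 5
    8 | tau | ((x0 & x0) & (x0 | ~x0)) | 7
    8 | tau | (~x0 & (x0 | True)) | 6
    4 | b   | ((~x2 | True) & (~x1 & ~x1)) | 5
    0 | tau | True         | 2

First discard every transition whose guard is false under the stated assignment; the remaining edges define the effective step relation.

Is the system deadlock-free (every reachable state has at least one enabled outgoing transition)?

Answer: DEADLOCK at state 2

Analysis:
R = {0,2,6,8}
  0: b→8  tau→2  [deg 2]
  2: ∅  [deadlock]
  6: ∅  [deadlock]
  8: b→0  b→8  tau→6  [deg 3]
Path to 2: tau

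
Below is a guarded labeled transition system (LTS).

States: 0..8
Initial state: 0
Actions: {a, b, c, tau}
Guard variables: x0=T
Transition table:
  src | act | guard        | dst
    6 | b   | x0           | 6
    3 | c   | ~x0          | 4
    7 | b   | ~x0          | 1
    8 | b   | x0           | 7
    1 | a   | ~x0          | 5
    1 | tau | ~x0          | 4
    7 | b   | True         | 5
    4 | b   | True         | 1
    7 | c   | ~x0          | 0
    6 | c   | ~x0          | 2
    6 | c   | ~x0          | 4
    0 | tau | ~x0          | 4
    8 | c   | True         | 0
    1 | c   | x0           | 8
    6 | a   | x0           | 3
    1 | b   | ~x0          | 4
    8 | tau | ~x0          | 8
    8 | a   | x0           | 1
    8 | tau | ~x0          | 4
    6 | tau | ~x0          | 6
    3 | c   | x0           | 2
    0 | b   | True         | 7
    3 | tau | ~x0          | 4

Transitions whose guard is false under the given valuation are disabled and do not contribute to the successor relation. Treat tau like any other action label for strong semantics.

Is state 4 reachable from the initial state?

After dropping false guards: 10 live edges.
depth 0: {0}
depth 1: {7}  now seen {0,7}
depth 2: {5}  now seen {0,5,7}
R = {0,5,7}

Answer: UNREACHABLE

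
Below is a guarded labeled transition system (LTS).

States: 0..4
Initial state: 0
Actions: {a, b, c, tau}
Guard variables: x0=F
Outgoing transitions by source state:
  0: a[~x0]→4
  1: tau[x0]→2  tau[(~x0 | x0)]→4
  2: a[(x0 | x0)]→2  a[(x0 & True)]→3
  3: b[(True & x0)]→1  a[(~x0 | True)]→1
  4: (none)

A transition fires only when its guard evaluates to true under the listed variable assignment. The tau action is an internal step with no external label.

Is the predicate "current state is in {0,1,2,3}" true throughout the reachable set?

Answer: INVARIANT VIOLATED at state 4

Trace:
Allowed set {0,1,2,3}
Reachable = {0,4}
  0: ok
  4: ✗ unsafe
counterexample path to 4: a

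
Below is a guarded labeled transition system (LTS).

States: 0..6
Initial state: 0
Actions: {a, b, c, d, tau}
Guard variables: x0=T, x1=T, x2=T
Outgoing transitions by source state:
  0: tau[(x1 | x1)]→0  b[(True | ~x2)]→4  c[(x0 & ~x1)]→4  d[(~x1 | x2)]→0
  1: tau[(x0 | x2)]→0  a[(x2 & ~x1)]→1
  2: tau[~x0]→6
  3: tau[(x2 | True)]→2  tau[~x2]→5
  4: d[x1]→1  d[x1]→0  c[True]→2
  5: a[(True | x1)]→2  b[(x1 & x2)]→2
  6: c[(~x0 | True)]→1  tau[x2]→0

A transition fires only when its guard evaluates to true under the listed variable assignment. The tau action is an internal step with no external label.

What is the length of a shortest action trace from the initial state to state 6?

Answer: UNREACHABLE

Analysis:
Layered search for 6:
  Layer 0: {0}
  Layer 1: {4}
  Layer 2: {1,2}
6 never appears.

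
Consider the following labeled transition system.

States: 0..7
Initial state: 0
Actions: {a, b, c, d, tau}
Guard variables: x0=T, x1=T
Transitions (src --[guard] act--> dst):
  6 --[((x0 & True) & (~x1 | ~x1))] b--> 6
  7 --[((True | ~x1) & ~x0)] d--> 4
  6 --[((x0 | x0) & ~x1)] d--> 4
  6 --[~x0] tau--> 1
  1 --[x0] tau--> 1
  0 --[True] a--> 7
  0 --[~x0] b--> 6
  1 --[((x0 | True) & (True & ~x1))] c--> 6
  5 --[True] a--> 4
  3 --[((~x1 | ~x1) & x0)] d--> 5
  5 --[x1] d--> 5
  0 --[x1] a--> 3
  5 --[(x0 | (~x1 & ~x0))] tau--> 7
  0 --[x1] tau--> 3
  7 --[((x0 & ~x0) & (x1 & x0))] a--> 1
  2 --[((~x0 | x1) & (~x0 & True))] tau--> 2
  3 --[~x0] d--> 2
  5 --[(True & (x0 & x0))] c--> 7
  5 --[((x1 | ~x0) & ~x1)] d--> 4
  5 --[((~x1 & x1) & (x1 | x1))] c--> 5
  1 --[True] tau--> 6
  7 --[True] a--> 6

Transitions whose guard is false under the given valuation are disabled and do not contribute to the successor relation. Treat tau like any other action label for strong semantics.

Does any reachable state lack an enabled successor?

Reach set: {0,3,6,7}
  0: a→3  a→7  tau→3  [deg 3]
  3: ∅  [STUCK]
  6: ∅  [STUCK]
  7: a→6  [deg 1]
Path to 3: a

Answer: DEADLOCK at state 3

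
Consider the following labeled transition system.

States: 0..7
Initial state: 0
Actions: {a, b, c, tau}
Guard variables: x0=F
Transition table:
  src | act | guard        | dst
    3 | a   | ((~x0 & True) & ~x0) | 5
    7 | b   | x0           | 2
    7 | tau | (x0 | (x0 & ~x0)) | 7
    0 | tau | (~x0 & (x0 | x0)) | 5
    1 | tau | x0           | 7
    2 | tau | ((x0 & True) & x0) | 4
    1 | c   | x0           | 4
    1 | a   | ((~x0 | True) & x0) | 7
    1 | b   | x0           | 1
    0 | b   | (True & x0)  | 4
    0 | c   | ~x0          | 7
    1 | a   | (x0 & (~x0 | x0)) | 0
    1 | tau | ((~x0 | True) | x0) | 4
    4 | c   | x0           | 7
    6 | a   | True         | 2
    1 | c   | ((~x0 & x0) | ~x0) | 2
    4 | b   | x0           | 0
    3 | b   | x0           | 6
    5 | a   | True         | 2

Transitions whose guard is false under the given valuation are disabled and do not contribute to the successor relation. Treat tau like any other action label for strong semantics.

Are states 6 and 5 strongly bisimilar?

Compute ~ classes (split until stable):
  round 0: {{0,1,2,3,4,5,6,7}}
  round 1: {{0},{1},{2,4,7},{3,5,6}}
  round 2: {{0},{1},{2,4,7},{3},{5,6}}
stable after 3 split(s): 5 block(s)
class of 6: {5,6}; class of 5: {5,6}

Answer: BISIMILAR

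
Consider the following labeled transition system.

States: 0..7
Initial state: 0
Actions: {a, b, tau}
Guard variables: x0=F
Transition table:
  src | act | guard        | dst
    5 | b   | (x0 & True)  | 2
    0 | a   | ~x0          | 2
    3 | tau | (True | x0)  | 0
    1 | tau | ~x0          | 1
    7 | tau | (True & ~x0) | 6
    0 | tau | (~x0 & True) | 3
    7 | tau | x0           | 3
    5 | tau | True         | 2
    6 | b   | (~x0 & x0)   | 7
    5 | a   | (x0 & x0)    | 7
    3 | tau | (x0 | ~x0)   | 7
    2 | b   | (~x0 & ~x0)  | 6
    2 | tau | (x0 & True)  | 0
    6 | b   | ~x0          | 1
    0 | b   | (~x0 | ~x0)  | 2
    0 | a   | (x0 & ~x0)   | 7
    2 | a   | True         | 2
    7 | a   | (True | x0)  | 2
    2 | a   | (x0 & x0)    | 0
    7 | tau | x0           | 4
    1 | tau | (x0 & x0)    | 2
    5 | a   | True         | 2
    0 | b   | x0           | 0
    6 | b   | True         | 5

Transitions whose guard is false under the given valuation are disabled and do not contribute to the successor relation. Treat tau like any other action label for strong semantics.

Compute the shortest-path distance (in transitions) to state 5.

Layered search for 5:
  L0 = {0}
  L1 = {2,3}
  L2 = {6,7}
  L3 = {1,5}
5 enters at depth 3; path a·b·b

Answer: 3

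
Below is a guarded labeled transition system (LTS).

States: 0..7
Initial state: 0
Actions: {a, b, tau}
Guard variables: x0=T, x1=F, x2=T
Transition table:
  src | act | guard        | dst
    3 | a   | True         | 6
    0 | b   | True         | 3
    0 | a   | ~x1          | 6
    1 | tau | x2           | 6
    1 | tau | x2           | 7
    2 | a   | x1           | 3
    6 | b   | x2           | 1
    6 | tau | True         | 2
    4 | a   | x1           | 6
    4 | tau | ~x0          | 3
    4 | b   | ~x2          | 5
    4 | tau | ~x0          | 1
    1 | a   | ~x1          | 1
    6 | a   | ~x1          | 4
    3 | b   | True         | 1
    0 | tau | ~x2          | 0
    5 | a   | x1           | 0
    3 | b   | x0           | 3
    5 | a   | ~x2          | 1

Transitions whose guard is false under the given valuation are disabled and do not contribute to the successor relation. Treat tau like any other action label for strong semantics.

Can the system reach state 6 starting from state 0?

11 transition(s) survive guard evaluation.
depth 0: {0}
depth 1: {3,6}  cumulative {0,3,6}
depth 2: {1,2,4}  cumulative {0,1,2,3,4,6}
depth 3: {7}  cumulative {0,1,2,3,4,6,7}
Reachable = {0,1,2,3,4,6,7}
trace reaching 6: a

Answer: REACHABLE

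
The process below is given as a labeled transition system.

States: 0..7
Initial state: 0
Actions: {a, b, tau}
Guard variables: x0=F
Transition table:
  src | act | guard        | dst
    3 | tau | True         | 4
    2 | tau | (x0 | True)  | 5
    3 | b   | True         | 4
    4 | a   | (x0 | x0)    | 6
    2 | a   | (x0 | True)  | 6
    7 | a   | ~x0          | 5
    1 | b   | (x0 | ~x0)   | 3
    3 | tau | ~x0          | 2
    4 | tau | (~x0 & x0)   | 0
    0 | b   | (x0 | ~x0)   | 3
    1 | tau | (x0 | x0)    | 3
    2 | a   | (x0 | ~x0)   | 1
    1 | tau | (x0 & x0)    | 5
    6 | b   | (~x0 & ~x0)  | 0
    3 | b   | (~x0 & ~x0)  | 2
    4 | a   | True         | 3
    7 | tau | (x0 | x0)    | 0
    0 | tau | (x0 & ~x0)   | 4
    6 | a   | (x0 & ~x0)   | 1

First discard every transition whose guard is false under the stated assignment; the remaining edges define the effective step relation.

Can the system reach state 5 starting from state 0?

Answer: REACHABLE

Trace:
After dropping false guards: 12 live edges.
L0 = {0}
L1 = {3}  cumulative {0,3}
L2 = {2,4}  cumulative {0,2,3,4}
L3 = {1,5,6}  cumulative {0,1,2,3,4,5,6}
Reach set: {0,1,2,3,4,5,6}
Path to 5: b·tau·tau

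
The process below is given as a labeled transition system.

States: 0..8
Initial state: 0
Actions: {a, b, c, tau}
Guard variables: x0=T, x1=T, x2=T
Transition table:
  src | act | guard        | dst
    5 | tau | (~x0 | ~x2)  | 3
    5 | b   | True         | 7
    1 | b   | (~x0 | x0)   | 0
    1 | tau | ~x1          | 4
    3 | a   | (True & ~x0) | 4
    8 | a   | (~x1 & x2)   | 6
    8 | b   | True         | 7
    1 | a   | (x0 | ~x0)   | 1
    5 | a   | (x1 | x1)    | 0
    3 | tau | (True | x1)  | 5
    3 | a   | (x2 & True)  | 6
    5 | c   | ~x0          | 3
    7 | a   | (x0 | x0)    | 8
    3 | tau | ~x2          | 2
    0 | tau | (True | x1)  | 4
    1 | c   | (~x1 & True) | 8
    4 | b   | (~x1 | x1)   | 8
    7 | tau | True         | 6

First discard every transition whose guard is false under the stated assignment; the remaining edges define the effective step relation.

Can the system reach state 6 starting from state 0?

Answer: REACHABLE

Trace:
After dropping false guards: 11 live edges.
Layer 0: {0}
Layer 1: {4}  total {0,4}
Layer 2: {8}  total {0,4,8}
Layer 3: {7}  total {0,4,7,8}
Layer 4: {6}  total {0,4,6,7,8}
Reachable = {0,4,6,7,8}
witness 6: tau·b·b·tau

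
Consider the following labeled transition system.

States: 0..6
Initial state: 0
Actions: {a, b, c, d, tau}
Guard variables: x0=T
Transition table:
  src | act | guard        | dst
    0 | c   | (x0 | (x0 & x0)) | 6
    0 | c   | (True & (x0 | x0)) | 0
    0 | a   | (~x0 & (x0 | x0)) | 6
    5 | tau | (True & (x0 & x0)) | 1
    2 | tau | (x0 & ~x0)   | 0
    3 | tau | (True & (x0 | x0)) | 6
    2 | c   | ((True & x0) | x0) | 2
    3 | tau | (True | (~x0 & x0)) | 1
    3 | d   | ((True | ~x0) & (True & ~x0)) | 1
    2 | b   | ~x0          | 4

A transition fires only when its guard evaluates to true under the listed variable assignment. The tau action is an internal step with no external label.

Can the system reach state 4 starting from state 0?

Answer: UNREACHABLE

Working:
Guard filter leaves 6 enabled edge(s).
L0 = {0}
L1 = {6}  cumulative {0,6}
R = {0,6}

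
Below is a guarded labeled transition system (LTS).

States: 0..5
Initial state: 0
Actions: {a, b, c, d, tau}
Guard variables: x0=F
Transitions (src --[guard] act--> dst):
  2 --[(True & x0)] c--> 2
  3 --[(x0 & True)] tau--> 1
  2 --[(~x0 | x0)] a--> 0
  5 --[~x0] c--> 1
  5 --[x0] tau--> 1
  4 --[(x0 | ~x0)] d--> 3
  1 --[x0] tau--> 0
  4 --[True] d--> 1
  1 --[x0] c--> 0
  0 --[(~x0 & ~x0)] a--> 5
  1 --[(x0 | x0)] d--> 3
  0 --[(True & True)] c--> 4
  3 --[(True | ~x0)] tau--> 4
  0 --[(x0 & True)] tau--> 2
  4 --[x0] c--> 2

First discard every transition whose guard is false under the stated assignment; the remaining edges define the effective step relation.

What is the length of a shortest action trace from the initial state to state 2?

Answer: UNREACHABLE

Trace:
Breadth-first toward 2:
  L0 = {0}
  L1 = {4,5}
  L2 = {1,3}
2 never appears.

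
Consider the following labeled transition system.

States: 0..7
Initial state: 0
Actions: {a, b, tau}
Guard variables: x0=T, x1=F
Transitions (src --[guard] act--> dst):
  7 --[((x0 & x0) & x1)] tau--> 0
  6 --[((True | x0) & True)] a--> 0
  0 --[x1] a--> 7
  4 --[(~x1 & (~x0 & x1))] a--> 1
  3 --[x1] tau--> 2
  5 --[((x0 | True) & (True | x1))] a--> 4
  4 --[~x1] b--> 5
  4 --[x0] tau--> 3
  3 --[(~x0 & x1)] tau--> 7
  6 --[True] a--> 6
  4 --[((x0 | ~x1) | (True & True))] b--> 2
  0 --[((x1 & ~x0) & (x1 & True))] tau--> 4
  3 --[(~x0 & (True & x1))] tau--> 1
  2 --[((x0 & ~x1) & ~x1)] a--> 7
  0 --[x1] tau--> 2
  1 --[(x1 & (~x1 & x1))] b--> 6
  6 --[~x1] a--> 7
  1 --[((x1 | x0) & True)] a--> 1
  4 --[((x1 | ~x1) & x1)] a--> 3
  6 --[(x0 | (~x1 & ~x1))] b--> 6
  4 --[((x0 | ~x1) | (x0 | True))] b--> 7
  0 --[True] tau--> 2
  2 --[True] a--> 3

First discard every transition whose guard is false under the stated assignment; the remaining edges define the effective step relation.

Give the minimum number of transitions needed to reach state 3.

Answer: 2

Working:
Breadth-first toward 3:
  depth 0: {0}
  depth 1: {2}
  depth 2: {3,7}
first hit 3 at d=2 via tau·a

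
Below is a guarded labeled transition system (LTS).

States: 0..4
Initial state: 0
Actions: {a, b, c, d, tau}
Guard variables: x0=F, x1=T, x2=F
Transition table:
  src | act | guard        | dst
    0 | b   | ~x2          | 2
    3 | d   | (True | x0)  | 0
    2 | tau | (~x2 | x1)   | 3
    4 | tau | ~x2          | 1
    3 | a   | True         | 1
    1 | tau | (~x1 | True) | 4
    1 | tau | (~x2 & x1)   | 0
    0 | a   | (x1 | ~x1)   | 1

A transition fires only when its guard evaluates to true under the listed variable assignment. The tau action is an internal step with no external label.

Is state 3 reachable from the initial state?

After dropping false guards: 8 live edges.
Layer 0: {0}
Layer 1: {1,2}  cumulative {0,1,2}
Layer 2: {3,4}  cumulative {0,1,2,3,4}
Reach set: {0,1,2,3,4}
trace reaching 3: b·tau

Answer: REACHABLE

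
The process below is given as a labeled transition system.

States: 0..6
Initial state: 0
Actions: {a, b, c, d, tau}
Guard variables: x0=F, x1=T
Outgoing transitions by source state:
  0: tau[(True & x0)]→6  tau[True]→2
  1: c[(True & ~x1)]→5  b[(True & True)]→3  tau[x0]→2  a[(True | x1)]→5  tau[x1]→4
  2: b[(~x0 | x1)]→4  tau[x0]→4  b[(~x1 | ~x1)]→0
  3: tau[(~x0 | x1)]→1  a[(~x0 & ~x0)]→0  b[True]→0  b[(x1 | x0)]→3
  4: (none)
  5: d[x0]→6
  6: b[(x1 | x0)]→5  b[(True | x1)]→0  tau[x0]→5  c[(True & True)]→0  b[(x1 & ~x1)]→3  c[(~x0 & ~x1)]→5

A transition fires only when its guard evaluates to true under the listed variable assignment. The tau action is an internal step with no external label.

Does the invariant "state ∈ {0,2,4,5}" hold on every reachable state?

Answer: INVARIANT HOLDS

Analysis:
Inv-set: {0,2,4,5}
Reachable = {0,2,4}
  0: ok
  2: ok
  4: ok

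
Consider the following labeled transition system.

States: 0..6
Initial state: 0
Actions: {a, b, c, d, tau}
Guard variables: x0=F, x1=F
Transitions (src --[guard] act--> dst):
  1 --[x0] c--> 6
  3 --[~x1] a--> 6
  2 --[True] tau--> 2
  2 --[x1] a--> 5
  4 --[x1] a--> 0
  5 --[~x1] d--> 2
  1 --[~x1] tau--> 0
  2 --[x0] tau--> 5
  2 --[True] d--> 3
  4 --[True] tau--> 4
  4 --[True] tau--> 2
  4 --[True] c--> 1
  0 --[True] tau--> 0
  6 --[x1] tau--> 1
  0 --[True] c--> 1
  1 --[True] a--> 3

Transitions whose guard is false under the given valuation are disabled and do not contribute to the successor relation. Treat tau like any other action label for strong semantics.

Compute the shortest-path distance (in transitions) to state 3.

Answer: 2

Working:
BFS to 3:
  L0 = {0}
  L1 = {1}
  L2 = {3}
depth(3)=2, e.g. c·a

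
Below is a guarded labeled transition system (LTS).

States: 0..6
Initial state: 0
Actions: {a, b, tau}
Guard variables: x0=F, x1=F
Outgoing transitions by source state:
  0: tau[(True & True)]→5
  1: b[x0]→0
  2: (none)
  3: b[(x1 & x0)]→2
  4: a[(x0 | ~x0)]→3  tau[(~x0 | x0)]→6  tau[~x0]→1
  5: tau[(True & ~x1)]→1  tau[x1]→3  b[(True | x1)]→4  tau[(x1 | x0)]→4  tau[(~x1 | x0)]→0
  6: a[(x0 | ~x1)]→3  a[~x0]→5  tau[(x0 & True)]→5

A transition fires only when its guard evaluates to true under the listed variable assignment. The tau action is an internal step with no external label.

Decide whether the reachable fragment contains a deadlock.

Answer: DEADLOCK at state 1

Analysis:
Reach set: {0,1,3,4,5,6}
  0: tau→5  [deg 1]
  1: ∅  [no exit]
  3: ∅  [no exit]
  4: a→3  tau→1  tau→6  [deg 3]
  5: b→4  tau→0  tau→1  [deg 3]
  6: a→3  a→5  [deg 2]
Path to 1: tau·tau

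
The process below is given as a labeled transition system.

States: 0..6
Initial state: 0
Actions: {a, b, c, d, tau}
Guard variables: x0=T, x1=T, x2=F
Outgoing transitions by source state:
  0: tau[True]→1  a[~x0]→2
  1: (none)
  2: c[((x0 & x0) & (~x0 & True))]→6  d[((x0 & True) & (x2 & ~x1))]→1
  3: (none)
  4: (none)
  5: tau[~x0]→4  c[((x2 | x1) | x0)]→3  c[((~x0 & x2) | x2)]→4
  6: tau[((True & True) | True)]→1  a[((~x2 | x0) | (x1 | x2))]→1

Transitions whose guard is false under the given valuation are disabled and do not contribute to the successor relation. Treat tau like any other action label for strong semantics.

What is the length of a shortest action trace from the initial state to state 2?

Breadth-first toward 2:
  L0 = {0}
  L1 = {1}
2 never appears.

Answer: UNREACHABLE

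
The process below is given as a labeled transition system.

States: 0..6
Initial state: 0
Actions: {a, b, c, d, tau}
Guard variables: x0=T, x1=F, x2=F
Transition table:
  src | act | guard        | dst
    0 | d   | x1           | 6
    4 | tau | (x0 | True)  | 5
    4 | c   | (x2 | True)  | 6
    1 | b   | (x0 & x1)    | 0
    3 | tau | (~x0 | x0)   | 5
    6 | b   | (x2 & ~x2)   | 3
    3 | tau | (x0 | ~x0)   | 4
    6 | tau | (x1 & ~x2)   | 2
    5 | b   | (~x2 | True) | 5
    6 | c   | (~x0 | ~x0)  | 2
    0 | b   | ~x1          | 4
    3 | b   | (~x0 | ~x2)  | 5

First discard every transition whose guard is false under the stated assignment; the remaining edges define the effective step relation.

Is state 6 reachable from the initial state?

Answer: REACHABLE

Trace:
7 transition(s) survive guard evaluation.
depth 0: {0}
depth 1: {4}  total {0,4}
depth 2: {5,6}  total {0,4,5,6}
Reach set: {0,4,5,6}
trace reaching 6: b·c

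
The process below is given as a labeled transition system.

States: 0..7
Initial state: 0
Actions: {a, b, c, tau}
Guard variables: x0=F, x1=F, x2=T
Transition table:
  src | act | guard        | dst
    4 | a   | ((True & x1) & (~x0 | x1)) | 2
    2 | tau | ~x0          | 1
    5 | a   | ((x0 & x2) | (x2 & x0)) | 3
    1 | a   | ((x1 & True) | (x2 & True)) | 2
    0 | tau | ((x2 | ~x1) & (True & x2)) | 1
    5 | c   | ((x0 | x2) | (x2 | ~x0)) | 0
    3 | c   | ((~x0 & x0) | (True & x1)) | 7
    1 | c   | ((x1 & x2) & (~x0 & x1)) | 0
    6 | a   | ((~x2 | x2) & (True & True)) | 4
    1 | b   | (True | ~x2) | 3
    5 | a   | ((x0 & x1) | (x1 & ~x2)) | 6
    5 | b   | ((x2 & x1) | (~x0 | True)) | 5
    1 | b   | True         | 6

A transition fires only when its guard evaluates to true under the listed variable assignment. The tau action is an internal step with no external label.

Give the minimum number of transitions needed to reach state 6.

Answer: 2

Trace:
Breadth-first toward 6:
  depth 0: {0}
  depth 1: {1}
  depth 2: {2,3,6}
depth(6)=2, e.g. tau·b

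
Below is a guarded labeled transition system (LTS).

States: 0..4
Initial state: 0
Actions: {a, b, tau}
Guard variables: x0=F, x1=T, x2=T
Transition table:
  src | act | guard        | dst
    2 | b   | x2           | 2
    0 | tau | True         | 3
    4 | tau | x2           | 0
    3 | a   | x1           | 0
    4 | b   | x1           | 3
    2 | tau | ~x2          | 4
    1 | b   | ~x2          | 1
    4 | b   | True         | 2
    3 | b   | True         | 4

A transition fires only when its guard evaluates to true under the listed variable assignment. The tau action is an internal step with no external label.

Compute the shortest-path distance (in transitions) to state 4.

Answer: 2

Analysis:
Layered search for 4:
  depth 0: {0}
  depth 1: {3}
  depth 2: {4}
first hit 4 at d=2 via tau·b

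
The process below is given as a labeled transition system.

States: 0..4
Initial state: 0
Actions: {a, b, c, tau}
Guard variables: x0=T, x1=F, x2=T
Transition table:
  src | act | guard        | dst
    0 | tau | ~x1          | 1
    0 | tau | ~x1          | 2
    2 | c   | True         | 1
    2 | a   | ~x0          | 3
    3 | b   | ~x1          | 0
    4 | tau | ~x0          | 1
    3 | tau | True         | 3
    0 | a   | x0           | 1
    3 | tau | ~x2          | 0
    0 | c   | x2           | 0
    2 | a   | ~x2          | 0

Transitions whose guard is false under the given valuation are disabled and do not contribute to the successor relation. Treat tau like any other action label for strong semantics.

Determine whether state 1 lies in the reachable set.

Guard filter leaves 7 enabled edge(s).
depth 0: {0}
depth 1: {1,2}  now seen {0,1,2}
R = {0,1,2}
Path to 1: tau

Answer: REACHABLE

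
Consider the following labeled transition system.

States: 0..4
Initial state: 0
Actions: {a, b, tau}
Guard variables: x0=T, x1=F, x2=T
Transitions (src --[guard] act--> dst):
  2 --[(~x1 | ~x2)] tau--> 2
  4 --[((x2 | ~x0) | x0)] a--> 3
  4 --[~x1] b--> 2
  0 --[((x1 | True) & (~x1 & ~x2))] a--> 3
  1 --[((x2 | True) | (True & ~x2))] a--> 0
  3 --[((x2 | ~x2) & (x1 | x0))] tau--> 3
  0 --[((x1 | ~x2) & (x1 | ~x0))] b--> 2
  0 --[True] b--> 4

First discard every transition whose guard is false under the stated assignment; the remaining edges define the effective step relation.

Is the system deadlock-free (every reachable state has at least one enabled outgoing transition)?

Answer: DEADLOCK-FREE

Trace:
Reachable = {0,2,3,4}
  0: b→4  [1 exit(s)]
  2: tau→2  [1 exit(s)]
  3: tau→3  [1 exit(s)]
  4: a→3  b→2  [2 exit(s)]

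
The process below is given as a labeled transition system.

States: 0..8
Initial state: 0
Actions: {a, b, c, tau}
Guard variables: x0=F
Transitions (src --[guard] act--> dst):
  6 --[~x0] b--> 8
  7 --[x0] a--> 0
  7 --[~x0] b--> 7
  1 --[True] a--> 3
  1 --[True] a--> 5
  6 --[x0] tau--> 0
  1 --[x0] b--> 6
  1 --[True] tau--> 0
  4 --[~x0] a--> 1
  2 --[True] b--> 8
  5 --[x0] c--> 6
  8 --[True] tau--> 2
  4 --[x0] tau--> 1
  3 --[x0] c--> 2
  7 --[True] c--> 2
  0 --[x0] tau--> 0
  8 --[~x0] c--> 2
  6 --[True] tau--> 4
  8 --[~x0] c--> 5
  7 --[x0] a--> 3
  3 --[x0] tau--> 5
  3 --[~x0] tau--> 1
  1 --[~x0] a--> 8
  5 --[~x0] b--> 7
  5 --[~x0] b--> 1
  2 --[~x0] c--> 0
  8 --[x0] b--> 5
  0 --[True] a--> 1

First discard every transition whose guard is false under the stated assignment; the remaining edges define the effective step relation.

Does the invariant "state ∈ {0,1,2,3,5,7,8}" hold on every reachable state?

Answer: INVARIANT HOLDS

Trace:
Inv-set: {0,1,2,3,5,7,8}
Reach set: {0,1,2,3,5,7,8}
  0: safe
  1: safe
  2: safe
  3: safe
  5: safe
  7: safe
  8: safe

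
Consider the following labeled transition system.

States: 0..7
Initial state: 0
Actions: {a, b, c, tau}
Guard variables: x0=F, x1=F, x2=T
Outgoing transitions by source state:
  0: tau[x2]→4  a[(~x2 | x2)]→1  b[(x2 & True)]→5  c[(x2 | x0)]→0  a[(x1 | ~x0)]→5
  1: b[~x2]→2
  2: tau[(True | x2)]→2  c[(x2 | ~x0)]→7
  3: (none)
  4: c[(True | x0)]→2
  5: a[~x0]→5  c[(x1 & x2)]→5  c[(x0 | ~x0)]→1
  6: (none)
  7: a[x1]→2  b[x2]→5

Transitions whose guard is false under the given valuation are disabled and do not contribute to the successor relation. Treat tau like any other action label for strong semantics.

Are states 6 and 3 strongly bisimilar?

Answer: BISIMILAR

Trace:
Compute ~ classes (split until stable):
  π0 = {{0,1,2,3,4,5,6,7}}
  π1 = {{0},{1,3,6},{2},{4},{5},{7}}
stable after 2 split(s): 6 block(s)
6∈{1,3,6}, 3∈{1,3,6}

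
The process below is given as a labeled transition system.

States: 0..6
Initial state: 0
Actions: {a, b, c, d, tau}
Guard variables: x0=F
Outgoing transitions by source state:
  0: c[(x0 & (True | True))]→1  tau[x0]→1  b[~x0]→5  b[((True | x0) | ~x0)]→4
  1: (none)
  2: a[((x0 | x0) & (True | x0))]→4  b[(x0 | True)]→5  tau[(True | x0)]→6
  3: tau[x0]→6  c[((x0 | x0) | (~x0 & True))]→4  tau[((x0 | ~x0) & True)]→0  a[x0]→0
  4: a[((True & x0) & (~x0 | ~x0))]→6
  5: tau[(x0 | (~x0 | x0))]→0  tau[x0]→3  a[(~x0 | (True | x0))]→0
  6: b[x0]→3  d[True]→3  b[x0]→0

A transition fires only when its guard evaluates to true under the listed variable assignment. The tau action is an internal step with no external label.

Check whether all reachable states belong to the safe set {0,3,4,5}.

Safe = {0,3,4,5}
R = {0,4,5}
  0: ok
  4: ok
  5: ok

Answer: INVARIANT HOLDS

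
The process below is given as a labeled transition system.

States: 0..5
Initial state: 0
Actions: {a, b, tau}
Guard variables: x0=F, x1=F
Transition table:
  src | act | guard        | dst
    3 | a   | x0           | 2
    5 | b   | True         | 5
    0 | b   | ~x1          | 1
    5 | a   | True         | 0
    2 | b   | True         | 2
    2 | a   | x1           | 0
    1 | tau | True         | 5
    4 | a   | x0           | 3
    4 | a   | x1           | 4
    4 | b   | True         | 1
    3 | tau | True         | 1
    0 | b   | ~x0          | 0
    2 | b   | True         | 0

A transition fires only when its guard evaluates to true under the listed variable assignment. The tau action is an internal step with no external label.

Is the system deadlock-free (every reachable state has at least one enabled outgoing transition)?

Reachable = {0,1,5}
  0: b→0  b→1  [2 out]
  1: tau→5  [1 out]
  5: a→0  b→5  [2 out]

Answer: DEADLOCK-FREE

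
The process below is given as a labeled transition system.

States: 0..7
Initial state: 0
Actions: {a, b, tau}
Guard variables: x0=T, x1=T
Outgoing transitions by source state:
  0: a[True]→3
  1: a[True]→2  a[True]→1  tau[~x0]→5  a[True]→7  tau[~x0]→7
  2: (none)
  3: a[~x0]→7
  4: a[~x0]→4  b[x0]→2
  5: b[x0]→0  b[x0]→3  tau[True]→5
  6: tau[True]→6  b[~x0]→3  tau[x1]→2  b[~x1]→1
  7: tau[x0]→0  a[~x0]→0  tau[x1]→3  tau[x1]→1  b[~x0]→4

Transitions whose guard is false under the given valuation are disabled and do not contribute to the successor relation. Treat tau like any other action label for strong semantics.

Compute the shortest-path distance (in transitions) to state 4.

BFS to 4:
  Layer 0: {0}
  Layer 1: {3}
4 never appears.

Answer: UNREACHABLE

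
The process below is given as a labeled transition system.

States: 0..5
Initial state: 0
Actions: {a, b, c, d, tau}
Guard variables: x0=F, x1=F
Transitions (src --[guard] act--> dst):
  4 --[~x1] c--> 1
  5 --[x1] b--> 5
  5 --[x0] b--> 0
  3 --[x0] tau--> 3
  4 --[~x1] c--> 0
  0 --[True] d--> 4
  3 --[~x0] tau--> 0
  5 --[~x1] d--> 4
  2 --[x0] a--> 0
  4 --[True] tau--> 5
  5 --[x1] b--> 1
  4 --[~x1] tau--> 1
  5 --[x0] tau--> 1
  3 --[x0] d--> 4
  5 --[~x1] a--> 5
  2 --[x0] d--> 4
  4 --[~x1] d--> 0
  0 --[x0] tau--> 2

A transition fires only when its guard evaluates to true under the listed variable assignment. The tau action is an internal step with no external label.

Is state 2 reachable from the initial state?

9 transition(s) survive guard evaluation.
Layer 0: {0}
Layer 1: {4}  total {0,4}
Layer 2: {1,5}  total {0,1,4,5}
R = {0,1,4,5}

Answer: UNREACHABLE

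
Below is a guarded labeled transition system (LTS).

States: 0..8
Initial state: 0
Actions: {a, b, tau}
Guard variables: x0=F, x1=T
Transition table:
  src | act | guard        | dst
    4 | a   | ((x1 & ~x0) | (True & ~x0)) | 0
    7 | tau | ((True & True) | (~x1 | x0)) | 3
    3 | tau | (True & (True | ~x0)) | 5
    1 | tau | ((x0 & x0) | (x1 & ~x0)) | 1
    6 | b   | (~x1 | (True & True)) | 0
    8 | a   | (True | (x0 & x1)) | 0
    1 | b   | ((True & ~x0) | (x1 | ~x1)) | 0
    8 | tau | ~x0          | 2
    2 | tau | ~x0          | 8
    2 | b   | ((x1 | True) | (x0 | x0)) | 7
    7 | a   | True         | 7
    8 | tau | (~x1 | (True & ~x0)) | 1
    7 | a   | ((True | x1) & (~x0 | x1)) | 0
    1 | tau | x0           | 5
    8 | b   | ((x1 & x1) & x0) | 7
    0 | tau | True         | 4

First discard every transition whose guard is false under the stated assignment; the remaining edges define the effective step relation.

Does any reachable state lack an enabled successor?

Reachable = {0,4}
  0: tau→4  [1 out]
  4: a→0  [1 out]

Answer: DEADLOCK-FREE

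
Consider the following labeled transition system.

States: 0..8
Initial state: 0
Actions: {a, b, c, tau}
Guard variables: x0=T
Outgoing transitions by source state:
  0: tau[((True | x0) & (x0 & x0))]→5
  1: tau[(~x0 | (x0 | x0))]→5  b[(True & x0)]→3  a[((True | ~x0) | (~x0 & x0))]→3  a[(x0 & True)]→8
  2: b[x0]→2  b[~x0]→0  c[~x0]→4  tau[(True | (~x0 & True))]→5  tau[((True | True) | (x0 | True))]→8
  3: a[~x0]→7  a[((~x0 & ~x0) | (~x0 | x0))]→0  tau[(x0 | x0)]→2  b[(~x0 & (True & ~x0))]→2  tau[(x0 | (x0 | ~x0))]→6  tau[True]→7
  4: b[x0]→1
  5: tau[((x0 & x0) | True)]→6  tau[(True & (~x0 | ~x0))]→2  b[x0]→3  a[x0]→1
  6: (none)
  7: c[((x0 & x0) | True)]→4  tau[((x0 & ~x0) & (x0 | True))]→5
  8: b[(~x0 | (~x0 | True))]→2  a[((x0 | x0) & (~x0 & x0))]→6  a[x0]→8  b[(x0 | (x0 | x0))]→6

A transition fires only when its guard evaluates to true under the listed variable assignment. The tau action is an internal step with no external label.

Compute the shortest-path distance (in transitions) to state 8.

Layered search for 8:
  Layer 0: {0}
  Layer 1: {5}
  Layer 2: {1,3,6}
  Layer 3: {2,7,8}
first hit 8 at d=3 via tau·a·a

Answer: 3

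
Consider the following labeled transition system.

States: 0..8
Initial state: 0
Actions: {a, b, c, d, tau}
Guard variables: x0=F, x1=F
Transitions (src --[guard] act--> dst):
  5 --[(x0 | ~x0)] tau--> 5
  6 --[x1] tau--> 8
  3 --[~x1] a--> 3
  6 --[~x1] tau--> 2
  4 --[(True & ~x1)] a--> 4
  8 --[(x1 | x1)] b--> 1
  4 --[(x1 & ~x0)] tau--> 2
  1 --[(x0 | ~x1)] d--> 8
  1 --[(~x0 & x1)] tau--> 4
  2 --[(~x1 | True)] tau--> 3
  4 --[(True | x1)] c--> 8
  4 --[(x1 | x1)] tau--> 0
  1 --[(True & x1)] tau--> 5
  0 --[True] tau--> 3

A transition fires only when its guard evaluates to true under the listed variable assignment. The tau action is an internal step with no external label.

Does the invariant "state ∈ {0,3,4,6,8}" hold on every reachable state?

Safe = {0,3,4,6,8}
R = {0,3}
  0: safe
  3: safe

Answer: INVARIANT HOLDS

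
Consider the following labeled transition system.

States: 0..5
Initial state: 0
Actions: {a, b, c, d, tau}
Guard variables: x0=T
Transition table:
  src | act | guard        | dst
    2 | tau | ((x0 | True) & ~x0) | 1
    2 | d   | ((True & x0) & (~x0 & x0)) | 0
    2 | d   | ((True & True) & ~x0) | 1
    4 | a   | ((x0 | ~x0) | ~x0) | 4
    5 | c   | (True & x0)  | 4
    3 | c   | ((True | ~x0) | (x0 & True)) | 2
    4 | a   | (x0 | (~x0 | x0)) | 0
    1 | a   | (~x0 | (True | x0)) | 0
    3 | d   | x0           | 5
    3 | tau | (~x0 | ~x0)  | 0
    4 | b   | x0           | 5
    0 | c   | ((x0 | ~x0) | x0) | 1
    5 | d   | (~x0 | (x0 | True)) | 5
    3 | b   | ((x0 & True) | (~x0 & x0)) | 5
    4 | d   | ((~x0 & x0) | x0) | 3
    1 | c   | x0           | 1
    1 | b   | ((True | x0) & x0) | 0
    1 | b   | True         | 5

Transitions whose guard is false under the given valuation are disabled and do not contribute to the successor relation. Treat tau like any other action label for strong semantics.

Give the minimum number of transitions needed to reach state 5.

Answer: 2

Working:
Breadth-first toward 5:
  L0 = {0}
  L1 = {1}
  L2 = {5}
first hit 5 at d=2 via c·b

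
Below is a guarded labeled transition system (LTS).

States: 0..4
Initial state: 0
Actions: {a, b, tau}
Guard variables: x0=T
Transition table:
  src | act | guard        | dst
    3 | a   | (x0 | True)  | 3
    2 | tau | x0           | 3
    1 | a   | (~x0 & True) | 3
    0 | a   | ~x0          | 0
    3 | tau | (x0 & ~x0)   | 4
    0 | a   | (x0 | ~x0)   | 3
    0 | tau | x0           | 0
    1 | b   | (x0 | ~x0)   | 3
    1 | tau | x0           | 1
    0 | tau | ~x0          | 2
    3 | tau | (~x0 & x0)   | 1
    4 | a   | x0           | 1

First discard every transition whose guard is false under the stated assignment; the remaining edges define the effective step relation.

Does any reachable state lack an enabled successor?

R = {0,3}
  0: a→3  tau→0  [2 out]
  3: a→3  [1 out]

Answer: DEADLOCK-FREE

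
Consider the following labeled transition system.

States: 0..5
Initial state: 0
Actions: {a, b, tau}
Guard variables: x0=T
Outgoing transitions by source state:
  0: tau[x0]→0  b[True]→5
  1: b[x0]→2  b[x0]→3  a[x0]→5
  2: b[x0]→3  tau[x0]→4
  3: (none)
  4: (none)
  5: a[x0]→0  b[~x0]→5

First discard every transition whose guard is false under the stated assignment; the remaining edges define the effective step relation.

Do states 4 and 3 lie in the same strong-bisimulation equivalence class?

Answer: BISIMILAR

Analysis:
Compute ~ classes (split until stable):
  P[0] = {{0,1,2,3,4,5}}
  P[1] = {{0,2},{1},{3,4},{5}}
  P[2] = {{0},{1},{2},{3,4},{5}}
5 equivalence class(es) (converged in 3)
[4]={3,4}  [3]={3,4}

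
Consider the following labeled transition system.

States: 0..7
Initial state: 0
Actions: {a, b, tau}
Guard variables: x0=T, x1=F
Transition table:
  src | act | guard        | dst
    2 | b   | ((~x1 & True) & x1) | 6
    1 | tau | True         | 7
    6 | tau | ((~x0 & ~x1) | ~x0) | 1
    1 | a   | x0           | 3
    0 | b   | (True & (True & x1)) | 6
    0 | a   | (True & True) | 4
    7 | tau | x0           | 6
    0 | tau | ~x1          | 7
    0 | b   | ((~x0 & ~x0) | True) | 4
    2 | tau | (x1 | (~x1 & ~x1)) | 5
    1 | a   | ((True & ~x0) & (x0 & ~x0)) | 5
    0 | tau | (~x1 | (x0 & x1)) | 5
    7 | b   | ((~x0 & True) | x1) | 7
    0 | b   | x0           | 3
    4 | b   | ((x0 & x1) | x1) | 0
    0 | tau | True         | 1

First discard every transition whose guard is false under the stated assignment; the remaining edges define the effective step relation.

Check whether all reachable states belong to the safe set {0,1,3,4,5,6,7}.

Answer: INVARIANT HOLDS

Analysis:
Allowed set {0,1,3,4,5,6,7}
Reach set: {0,1,3,4,5,6,7}
  0: ok
  1: ok
  3: ok
  4: ok
  5: ok
  6: ok
  7: ok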